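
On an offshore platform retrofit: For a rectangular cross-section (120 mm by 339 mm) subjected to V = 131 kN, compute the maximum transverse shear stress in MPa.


A = b * h = 120 * 339 = 40680 mm^2
V = 131 kN = 131000.0 N
tau_max = 1.5 * V / A = 1.5 * 131000.0 / 40680
= 4.8304 MPa

4.8304 MPa


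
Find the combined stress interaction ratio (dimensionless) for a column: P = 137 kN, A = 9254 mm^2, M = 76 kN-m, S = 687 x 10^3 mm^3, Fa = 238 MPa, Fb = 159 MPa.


f_a = P / A = 137000.0 / 9254 = 14.8044 MPa
f_b = M / S = 76000000.0 / 687000.0 = 110.6259 MPa
Ratio = f_a / Fa + f_b / Fb
= 14.8044 / 238 + 110.6259 / 159
= 0.758 (dimensionless)

0.758 (dimensionless)


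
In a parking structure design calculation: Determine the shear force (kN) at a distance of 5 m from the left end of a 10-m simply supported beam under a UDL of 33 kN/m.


R_A = w * L / 2 = 33 * 10 / 2 = 165.0 kN
V(x) = R_A - w * x = 165.0 - 33 * 5
= 0.0 kN

0.0 kN


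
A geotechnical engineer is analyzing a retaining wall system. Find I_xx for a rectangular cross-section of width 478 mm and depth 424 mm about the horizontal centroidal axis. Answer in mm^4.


I = b * h^3 / 12
= 478 * 424^3 / 12
= 478 * 76225024 / 12
= 3036296789.33 mm^4

3036296789.33 mm^4


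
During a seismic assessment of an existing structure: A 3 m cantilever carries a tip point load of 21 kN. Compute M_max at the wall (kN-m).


For a cantilever with a point load at the free end:
M_max = P * L = 21 * 3 = 63 kN-m

63 kN-m


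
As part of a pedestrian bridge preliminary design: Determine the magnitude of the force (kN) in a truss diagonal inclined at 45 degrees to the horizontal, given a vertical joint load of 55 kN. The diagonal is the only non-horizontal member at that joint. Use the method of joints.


At the joint, only the diagonal has a vertical component, so vertical equilibrium gives:
F * sin(45) = 55
F = 55 / sin(45)
= 55 / 0.707107
= 77.78 kN

77.78 kN


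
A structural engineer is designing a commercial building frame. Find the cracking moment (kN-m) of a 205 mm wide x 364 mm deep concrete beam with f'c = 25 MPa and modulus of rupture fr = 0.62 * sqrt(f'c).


fr = 0.62 * sqrt(25) = 0.62 * 5.0 = 3.1 MPa
I = 205 * 364^3 / 12 = 823904293.33 mm^4
y_t = 182.0 mm
M_cr = fr * I / y_t = 3.1 * 823904293.33 / 182.0 N-mm
= 14.0335 kN-m

14.0335 kN-m


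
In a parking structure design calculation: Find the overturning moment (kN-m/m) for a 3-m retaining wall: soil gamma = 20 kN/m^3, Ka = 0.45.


Pa = 0.5 * Ka * gamma * H^2
= 0.5 * 0.45 * 20 * 3^2
= 40.5 kN/m
Arm = H / 3 = 3 / 3 = 1.0 m
Mo = Pa * arm = Pa * H / 3 = 40.5 * 3 / 3 = 40.5 kN-m/m

40.5 kN-m/m


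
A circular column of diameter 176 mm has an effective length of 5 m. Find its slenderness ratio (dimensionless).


Radius of gyration r = d / 4 = 176 / 4 = 44.0 mm
L_eff = 5000.0 mm
Slenderness ratio = L / r = 5000.0 / 44.0 = 113.64 (dimensionless)

113.64 (dimensionless)


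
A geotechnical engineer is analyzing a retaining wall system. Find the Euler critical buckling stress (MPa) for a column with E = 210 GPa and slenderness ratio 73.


sigma_cr = pi^2 * E / lambda^2
= 9.8696 * 210000.0 / 73^2
= 9.8696 * 210000.0 / 5329
= 388.9317 MPa

388.9317 MPa


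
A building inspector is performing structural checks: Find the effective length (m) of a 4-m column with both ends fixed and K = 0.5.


L_eff = K * L
= 0.5 * 4
= 2.0 m

2.0 m


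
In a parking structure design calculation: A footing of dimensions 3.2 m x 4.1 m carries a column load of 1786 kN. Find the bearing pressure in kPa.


A = 3.2 * 4.1 = 13.12 m^2
q = P / A = 1786 / 13.12
= 136.128 kPa

136.128 kPa


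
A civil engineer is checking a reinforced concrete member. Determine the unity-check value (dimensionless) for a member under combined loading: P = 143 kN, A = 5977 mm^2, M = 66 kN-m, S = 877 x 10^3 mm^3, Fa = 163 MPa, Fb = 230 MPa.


f_a = P / A = 143000.0 / 5977 = 23.925 MPa
f_b = M / S = 66000000.0 / 877000.0 = 75.2566 MPa
Ratio = f_a / Fa + f_b / Fb
= 23.925 / 163 + 75.2566 / 230
= 0.474 (dimensionless)

0.474 (dimensionless)


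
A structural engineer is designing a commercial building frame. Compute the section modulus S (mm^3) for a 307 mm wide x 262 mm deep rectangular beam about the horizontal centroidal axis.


S = b * h^2 / 6
= 307 * 262^2 / 6
= 307 * 68644 / 6
= 3512284.67 mm^3

3512284.67 mm^3


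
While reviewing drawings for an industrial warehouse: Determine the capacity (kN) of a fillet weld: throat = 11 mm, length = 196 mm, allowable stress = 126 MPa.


Strength = throat * length * allowable stress
= 11 * 196 * 126 N
= 271656 N
= 271.66 kN

271.66 kN


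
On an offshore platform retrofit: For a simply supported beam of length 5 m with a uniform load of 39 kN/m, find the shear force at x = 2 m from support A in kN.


R_A = w * L / 2 = 39 * 5 / 2 = 97.5 kN
V(x) = R_A - w * x = 97.5 - 39 * 2
= 19.5 kN

19.5 kN


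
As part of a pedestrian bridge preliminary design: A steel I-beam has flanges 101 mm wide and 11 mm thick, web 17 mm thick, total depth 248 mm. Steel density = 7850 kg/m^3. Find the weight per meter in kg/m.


A_flanges = 2 * 101 * 11 = 2222 mm^2
A_web = (248 - 2 * 11) * 17 = 3842 mm^2
A_total = 2222 + 3842 = 6064 mm^2 = 0.006064 m^2
Weight = rho * A = 7850 * 0.006064 = 47.6024 kg/m

47.6024 kg/m


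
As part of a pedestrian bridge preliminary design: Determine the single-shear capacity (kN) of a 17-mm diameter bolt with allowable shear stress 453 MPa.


A = pi * d^2 / 4 = pi * 17^2 / 4 = 226.9801 mm^2
V = f_v * A / 1000 = 453 * 226.9801 / 1000
= 102.822 kN

102.822 kN


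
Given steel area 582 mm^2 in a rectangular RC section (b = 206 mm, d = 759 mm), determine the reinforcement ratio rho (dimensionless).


rho = As / (b * d)
= 582 / (206 * 759)
= 582 / 156354
= 0.003722 (dimensionless)

0.003722 (dimensionless)


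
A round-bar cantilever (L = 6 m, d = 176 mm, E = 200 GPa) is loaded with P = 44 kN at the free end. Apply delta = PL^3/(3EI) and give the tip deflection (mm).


I = pi * d^4 / 64 = pi * 176^4 / 64 = 47099963.43 mm^4
L = 6000.0 mm, P = 44000.0 N, E = 200000.0 MPa
delta = P * L^3 / (3 * E * I)
= 44000.0 * 6000.0^3 / (3 * 200000.0 * 47099963.43)
= 336.306 mm

336.306 mm


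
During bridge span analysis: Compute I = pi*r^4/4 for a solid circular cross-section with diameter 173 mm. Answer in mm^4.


r = d / 2 = 173 / 2 = 86.5 mm
I = pi * r^4 / 4 = pi * 86.5^4 / 4
= 43969781.88 mm^4

43969781.88 mm^4


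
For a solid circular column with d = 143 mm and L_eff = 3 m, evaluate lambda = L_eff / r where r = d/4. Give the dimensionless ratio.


Radius of gyration r = d / 4 = 143 / 4 = 35.75 mm
L_eff = 3000.0 mm
Slenderness ratio = L / r = 3000.0 / 35.75 = 83.92 (dimensionless)

83.92 (dimensionless)


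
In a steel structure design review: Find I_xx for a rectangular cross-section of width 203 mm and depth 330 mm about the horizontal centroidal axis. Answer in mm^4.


I = b * h^3 / 12
= 203 * 330^3 / 12
= 203 * 35937000 / 12
= 607934250.0 mm^4

607934250.0 mm^4


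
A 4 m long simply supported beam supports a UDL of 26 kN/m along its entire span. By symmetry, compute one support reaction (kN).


Total load = w * L = 26 * 4 = 104 kN
By symmetry, each reaction R = total / 2 = 104 / 2 = 52.0 kN

52.0 kN


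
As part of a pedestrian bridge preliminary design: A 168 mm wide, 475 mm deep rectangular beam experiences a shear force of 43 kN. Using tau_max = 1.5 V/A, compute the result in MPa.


A = b * h = 168 * 475 = 79800 mm^2
V = 43 kN = 43000.0 N
tau_max = 1.5 * V / A = 1.5 * 43000.0 / 79800
= 0.8083 MPa

0.8083 MPa


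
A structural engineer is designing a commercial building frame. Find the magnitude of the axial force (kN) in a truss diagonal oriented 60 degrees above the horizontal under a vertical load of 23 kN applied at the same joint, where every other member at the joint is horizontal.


At the joint, only the diagonal has a vertical component, so vertical equilibrium gives:
F * sin(60) = 23
F = 23 / sin(60)
= 23 / 0.866025
= 26.56 kN

26.56 kN


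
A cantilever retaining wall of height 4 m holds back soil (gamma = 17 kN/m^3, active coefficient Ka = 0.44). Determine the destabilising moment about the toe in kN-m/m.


Pa = 0.5 * Ka * gamma * H^2
= 0.5 * 0.44 * 17 * 4^2
= 59.84 kN/m
Arm = H / 3 = 4 / 3 = 1.3333 m
Mo = Pa * arm = Pa * H / 3 = 59.84 * 4 / 3 = 79.7867 kN-m/m

79.7867 kN-m/m


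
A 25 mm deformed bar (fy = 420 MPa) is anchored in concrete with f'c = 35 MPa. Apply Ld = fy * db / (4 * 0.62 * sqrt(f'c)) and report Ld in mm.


Ld = (fy * db) / (4 * 0.62 * sqrt(f'c))
= (420 * 25) / (4 * 0.62 * sqrt(35))
= 10500 / 14.6719
= 715.65 mm

715.65 mm


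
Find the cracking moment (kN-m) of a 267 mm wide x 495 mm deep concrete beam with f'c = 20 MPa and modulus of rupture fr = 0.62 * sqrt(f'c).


fr = 0.62 * sqrt(20) = 0.62 * 4.4721 = 2.7727 MPa
I = 267 * 495^3 / 12 = 2698644093.75 mm^4
y_t = 247.5 mm
M_cr = fr * I / y_t = 2.7727 * 2698644093.75 / 247.5 N-mm
= 30.2327 kN-m

30.2327 kN-m


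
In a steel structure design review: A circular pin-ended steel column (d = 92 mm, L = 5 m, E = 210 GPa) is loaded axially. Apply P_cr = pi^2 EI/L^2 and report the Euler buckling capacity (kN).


I = pi * d^4 / 64 = 3516585.72 mm^4
L = 5000.0 mm
P_cr = pi^2 * E * I / L^2
= 9.8696 * 210000.0 * 3516585.72 / 5000.0^2
= 291541.4 N = 291.5414 kN

291.5414 kN


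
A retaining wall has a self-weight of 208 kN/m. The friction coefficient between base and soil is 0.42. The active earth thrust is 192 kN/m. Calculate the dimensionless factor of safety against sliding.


Resisting force = mu * W = 0.42 * 208 = 87.36 kN/m
FOS = Resisting / Driving = 87.36 / 192
= 0.455 (dimensionless)

0.455 (dimensionless)


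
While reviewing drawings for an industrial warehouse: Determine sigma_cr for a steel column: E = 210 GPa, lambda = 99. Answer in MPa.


sigma_cr = pi^2 * E / lambda^2
= 9.8696 * 210000.0 / 99^2
= 9.8696 * 210000.0 / 9801
= 211.4699 MPa

211.4699 MPa


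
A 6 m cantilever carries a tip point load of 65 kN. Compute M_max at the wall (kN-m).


For a cantilever with a point load at the free end:
M_max = P * L = 65 * 6 = 390 kN-m

390 kN-m


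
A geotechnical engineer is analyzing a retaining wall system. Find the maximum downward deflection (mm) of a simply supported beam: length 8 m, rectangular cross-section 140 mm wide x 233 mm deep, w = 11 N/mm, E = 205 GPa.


I = 140 * 233^3 / 12 = 147575598.33 mm^4
L = 8000.0 mm, w = 11 N/mm, E = 205000.0 MPa
delta = 5 * w * L^4 / (384 * E * I)
= 5 * 11 * 8000.0^4 / (384 * 205000.0 * 147575598.33)
= 19.392 mm

19.392 mm


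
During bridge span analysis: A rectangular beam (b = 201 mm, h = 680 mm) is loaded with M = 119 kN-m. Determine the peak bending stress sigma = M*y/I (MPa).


I = b * h^3 / 12 = 201 * 680^3 / 12 = 5266736000.0 mm^4
y = h / 2 = 680 / 2 = 340.0 mm
M = 119 kN-m = 119000000.0 N-mm
sigma = M * y / I = 119000000.0 * 340.0 / 5266736000.0
= 7.68 MPa

7.68 MPa


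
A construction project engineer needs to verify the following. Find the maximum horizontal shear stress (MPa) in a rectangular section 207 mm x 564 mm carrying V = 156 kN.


A = b * h = 207 * 564 = 116748 mm^2
V = 156 kN = 156000.0 N
tau_max = 1.5 * V / A = 1.5 * 156000.0 / 116748
= 2.0043 MPa

2.0043 MPa


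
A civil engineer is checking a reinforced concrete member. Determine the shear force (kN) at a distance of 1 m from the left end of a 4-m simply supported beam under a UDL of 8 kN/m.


R_A = w * L / 2 = 8 * 4 / 2 = 16.0 kN
V(x) = R_A - w * x = 16.0 - 8 * 1
= 8.0 kN

8.0 kN


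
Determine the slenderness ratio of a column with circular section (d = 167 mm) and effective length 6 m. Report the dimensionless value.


Radius of gyration r = d / 4 = 167 / 4 = 41.75 mm
L_eff = 6000.0 mm
Slenderness ratio = L / r = 6000.0 / 41.75 = 143.71 (dimensionless)

143.71 (dimensionless)


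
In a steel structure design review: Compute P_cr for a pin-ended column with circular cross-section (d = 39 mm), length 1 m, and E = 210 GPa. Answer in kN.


I = pi * d^4 / 64 = 113560.77 mm^4
L = 1000.0 mm
P_cr = pi^2 * E * I / L^2
= 9.8696 * 210000.0 * 113560.77 / 1000.0^2
= 235367.97 N = 235.368 kN

235.368 kN


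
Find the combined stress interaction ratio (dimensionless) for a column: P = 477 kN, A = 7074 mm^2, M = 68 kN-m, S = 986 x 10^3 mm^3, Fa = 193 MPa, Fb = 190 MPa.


f_a = P / A = 477000.0 / 7074 = 67.43 MPa
f_b = M / S = 68000000.0 / 986000.0 = 68.9655 MPa
Ratio = f_a / Fa + f_b / Fb
= 67.43 / 193 + 68.9655 / 190
= 0.7124 (dimensionless)

0.7124 (dimensionless)


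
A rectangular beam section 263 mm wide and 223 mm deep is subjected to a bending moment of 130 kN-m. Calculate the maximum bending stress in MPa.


I = b * h^3 / 12 = 263 * 223^3 / 12 = 243046343.42 mm^4
y = h / 2 = 223 / 2 = 111.5 mm
M = 130 kN-m = 130000000.0 N-mm
sigma = M * y / I = 130000000.0 * 111.5 / 243046343.42
= 59.64 MPa

59.64 MPa


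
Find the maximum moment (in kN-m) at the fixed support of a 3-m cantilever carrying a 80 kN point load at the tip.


For a cantilever with a point load at the free end:
M_max = P * L = 80 * 3 = 240 kN-m

240 kN-m


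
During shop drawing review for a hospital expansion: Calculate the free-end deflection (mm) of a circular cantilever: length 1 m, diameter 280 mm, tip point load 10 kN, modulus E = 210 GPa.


I = pi * d^4 / 64 = pi * 280^4 / 64 = 301718558.45 mm^4
L = 1000.0 mm, P = 10000.0 N, E = 210000.0 MPa
delta = P * L^3 / (3 * E * I)
= 10000.0 * 1000.0^3 / (3 * 210000.0 * 301718558.45)
= 0.0526 mm

0.0526 mm


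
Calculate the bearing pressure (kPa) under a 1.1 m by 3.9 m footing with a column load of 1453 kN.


A = 1.1 * 3.9 = 4.29 m^2
q = P / A = 1453 / 4.29
= 338.6946 kPa

338.6946 kPa


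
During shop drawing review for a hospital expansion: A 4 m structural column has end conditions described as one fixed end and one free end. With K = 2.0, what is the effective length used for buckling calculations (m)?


L_eff = K * L
= 2.0 * 4
= 8.0 m

8.0 m


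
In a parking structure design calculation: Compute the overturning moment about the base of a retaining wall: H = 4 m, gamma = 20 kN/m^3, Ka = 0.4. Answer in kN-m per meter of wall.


Pa = 0.5 * Ka * gamma * H^2
= 0.5 * 0.4 * 20 * 4^2
= 64.0 kN/m
Arm = H / 3 = 4 / 3 = 1.3333 m
Mo = Pa * arm = Pa * H / 3 = 64.0 * 4 / 3 = 85.3333 kN-m/m

85.3333 kN-m/m


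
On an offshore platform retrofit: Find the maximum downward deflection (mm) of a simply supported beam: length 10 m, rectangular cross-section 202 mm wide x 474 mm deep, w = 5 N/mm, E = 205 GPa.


I = 202 * 474^3 / 12 = 1792689804.0 mm^4
L = 10000.0 mm, w = 5 N/mm, E = 205000.0 MPa
delta = 5 * w * L^4 / (384 * E * I)
= 5 * 5 * 10000.0^4 / (384 * 205000.0 * 1792689804.0)
= 1.7715 mm

1.7715 mm


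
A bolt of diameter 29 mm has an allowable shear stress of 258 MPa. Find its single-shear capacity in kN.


A = pi * d^2 / 4 = pi * 29^2 / 4 = 660.5199 mm^2
V = f_v * A / 1000 = 258 * 660.5199 / 1000
= 170.4141 kN

170.4141 kN


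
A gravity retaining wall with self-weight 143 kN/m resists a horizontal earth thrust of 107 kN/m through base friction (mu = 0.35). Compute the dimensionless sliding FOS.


Resisting force = mu * W = 0.35 * 143 = 50.05 kN/m
FOS = Resisting / Driving = 50.05 / 107
= 0.4678 (dimensionless)

0.4678 (dimensionless)


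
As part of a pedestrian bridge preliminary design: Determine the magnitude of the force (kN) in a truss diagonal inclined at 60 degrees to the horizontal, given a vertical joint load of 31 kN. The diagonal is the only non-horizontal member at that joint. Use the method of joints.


At the joint, only the diagonal has a vertical component, so vertical equilibrium gives:
F * sin(60) = 31
F = 31 / sin(60)
= 31 / 0.866025
= 35.8 kN

35.8 kN


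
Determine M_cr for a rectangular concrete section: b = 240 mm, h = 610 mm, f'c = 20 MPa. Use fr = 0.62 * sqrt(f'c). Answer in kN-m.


fr = 0.62 * sqrt(20) = 0.62 * 4.4721 = 2.7727 MPa
I = 240 * 610^3 / 12 = 4539620000.0 mm^4
y_t = 305.0 mm
M_cr = fr * I / y_t = 2.7727 * 4539620000.0 / 305.0 N-mm
= 41.2692 kN-m

41.2692 kN-m


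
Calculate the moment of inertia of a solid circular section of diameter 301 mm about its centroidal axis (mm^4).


r = d / 2 = 301 / 2 = 150.5 mm
I = pi * r^4 / 4 = pi * 150.5^4 / 4
= 402935823.96 mm^4

402935823.96 mm^4


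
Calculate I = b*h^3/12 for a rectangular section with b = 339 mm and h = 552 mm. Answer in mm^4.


I = b * h^3 / 12
= 339 * 552^3 / 12
= 339 * 168196608 / 12
= 4751554176.0 mm^4

4751554176.0 mm^4


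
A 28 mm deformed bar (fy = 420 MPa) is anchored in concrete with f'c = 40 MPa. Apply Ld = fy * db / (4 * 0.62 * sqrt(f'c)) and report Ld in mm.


Ld = (fy * db) / (4 * 0.62 * sqrt(f'c))
= (420 * 28) / (4 * 0.62 * sqrt(40))
= 11760 / 15.6849
= 749.77 mm

749.77 mm


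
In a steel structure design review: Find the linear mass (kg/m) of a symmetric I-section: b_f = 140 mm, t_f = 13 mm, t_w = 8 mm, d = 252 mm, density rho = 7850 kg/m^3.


A_flanges = 2 * 140 * 13 = 3640 mm^2
A_web = (252 - 2 * 13) * 8 = 1808 mm^2
A_total = 3640 + 1808 = 5448 mm^2 = 0.005448 m^2
Weight = rho * A = 7850 * 0.005448 = 42.7668 kg/m

42.7668 kg/m


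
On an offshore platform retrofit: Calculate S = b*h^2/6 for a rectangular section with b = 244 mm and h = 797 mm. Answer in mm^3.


S = b * h^2 / 6
= 244 * 797^2 / 6
= 244 * 635209 / 6
= 25831832.67 mm^3

25831832.67 mm^3


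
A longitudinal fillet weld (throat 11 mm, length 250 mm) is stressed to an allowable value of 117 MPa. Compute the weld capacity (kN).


Strength = throat * length * allowable stress
= 11 * 250 * 117 N
= 321750 N
= 321.75 kN

321.75 kN


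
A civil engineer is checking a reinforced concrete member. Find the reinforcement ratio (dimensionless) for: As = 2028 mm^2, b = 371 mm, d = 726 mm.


rho = As / (b * d)
= 2028 / (371 * 726)
= 2028 / 269346
= 0.007529 (dimensionless)

0.007529 (dimensionless)


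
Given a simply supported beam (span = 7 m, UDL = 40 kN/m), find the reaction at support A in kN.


Total load = w * L = 40 * 7 = 280 kN
By symmetry, each reaction R = total / 2 = 280 / 2 = 140.0 kN

140.0 kN


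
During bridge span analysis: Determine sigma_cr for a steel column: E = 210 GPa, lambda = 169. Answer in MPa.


sigma_cr = pi^2 * E / lambda^2
= 9.8696 * 210000.0 / 169^2
= 9.8696 * 210000.0 / 28561
= 72.5681 MPa

72.5681 MPa


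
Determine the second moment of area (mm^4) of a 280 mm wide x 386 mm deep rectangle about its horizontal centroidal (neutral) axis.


I = b * h^3 / 12
= 280 * 386^3 / 12
= 280 * 57512456 / 12
= 1341957306.67 mm^4

1341957306.67 mm^4


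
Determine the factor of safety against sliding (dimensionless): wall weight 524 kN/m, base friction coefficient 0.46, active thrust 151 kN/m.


Resisting force = mu * W = 0.46 * 524 = 241.04 kN/m
FOS = Resisting / Driving = 241.04 / 151
= 1.5963 (dimensionless)

1.5963 (dimensionless)


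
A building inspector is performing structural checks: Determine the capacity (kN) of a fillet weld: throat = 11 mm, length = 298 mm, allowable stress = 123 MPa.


Strength = throat * length * allowable stress
= 11 * 298 * 123 N
= 403194 N
= 403.19 kN

403.19 kN


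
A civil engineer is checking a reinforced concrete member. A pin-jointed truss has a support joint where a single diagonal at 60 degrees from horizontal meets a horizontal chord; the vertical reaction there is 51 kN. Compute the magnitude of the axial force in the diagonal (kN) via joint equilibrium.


At the joint, only the diagonal has a vertical component, so vertical equilibrium gives:
F * sin(60) = 51
F = 51 / sin(60)
= 51 / 0.866025
= 58.89 kN

58.89 kN


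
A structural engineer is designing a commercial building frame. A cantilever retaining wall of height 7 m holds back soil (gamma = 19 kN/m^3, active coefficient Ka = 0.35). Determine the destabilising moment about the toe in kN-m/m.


Pa = 0.5 * Ka * gamma * H^2
= 0.5 * 0.35 * 19 * 7^2
= 162.925 kN/m
Arm = H / 3 = 7 / 3 = 2.3333 m
Mo = Pa * arm = Pa * H / 3 = 162.925 * 7 / 3 = 380.1583 kN-m/m

380.1583 kN-m/m


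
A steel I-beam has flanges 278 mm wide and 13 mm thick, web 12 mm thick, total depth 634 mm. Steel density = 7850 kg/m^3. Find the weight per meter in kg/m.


A_flanges = 2 * 278 * 13 = 7228 mm^2
A_web = (634 - 2 * 13) * 12 = 7296 mm^2
A_total = 7228 + 7296 = 14524 mm^2 = 0.014524 m^2
Weight = rho * A = 7850 * 0.014524 = 114.0134 kg/m

114.0134 kg/m


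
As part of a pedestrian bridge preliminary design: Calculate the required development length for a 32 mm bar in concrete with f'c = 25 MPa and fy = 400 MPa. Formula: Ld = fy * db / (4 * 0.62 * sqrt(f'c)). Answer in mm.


Ld = (fy * db) / (4 * 0.62 * sqrt(f'c))
= (400 * 32) / (4 * 0.62 * sqrt(25))
= 12800 / 12.4
= 1032.26 mm

1032.26 mm


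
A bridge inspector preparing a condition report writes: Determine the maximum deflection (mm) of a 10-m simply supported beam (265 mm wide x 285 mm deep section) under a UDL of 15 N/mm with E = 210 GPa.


I = 265 * 285^3 / 12 = 511209843.75 mm^4
L = 10000.0 mm, w = 15 N/mm, E = 210000.0 MPa
delta = 5 * w * L^4 / (384 * E * I)
= 5 * 15 * 10000.0^4 / (384 * 210000.0 * 511209843.75)
= 18.1933 mm

18.1933 mm


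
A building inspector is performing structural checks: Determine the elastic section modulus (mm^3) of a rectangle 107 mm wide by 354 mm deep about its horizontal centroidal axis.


S = b * h^2 / 6
= 107 * 354^2 / 6
= 107 * 125316 / 6
= 2234802.0 mm^3

2234802.0 mm^3


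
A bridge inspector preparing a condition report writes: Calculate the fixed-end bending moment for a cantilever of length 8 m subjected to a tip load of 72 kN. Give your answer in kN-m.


For a cantilever with a point load at the free end:
M_max = P * L = 72 * 8 = 576 kN-m

576 kN-m


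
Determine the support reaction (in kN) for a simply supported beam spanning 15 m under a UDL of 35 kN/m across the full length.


Total load = w * L = 35 * 15 = 525 kN
By symmetry, each reaction R = total / 2 = 525 / 2 = 262.5 kN

262.5 kN


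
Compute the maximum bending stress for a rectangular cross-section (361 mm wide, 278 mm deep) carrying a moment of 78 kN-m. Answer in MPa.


I = b * h^3 / 12 = 361 * 278^3 / 12 = 646338972.67 mm^4
y = h / 2 = 278 / 2 = 139.0 mm
M = 78 kN-m = 78000000.0 N-mm
sigma = M * y / I = 78000000.0 * 139.0 / 646338972.67
= 16.77 MPa

16.77 MPa


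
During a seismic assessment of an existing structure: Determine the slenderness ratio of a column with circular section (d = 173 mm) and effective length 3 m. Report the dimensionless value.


Radius of gyration r = d / 4 = 173 / 4 = 43.25 mm
L_eff = 3000.0 mm
Slenderness ratio = L / r = 3000.0 / 43.25 = 69.36 (dimensionless)

69.36 (dimensionless)


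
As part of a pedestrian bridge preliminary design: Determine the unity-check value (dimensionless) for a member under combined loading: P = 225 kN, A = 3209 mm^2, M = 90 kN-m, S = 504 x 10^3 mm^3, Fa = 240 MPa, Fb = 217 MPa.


f_a = P / A = 225000.0 / 3209 = 70.1153 MPa
f_b = M / S = 90000000.0 / 504000.0 = 178.5714 MPa
Ratio = f_a / Fa + f_b / Fb
= 70.1153 / 240 + 178.5714 / 217
= 1.1151 (dimensionless)

1.1151 (dimensionless)


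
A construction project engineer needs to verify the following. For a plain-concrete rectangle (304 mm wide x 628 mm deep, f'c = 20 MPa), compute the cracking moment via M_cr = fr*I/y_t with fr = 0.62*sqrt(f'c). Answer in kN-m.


fr = 0.62 * sqrt(20) = 0.62 * 4.4721 = 2.7727 MPa
I = 304 * 628^3 / 12 = 6274386517.33 mm^4
y_t = 314.0 mm
M_cr = fr * I / y_t = 2.7727 * 6274386517.33 / 314.0 N-mm
= 55.4049 kN-m

55.4049 kN-m


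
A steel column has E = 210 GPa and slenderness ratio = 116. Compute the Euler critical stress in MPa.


sigma_cr = pi^2 * E / lambda^2
= 9.8696 * 210000.0 / 116^2
= 9.8696 * 210000.0 / 13456
= 154.0292 MPa

154.0292 MPa


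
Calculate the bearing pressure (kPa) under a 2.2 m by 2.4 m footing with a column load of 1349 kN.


A = 2.2 * 2.4 = 5.28 m^2
q = P / A = 1349 / 5.28
= 255.4924 kPa

255.4924 kPa


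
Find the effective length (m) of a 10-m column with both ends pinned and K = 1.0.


L_eff = K * L
= 1.0 * 10
= 10.0 m

10.0 m


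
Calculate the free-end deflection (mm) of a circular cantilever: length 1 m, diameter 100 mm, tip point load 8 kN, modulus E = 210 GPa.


I = pi * d^4 / 64 = pi * 100^4 / 64 = 4908738.52 mm^4
L = 1000.0 mm, P = 8000.0 N, E = 210000.0 MPa
delta = P * L^3 / (3 * E * I)
= 8000.0 * 1000.0^3 / (3 * 210000.0 * 4908738.52)
= 2.5869 mm

2.5869 mm


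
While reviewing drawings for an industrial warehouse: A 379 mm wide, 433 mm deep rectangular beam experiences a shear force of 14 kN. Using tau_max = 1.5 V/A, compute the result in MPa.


A = b * h = 379 * 433 = 164107 mm^2
V = 14 kN = 14000.0 N
tau_max = 1.5 * V / A = 1.5 * 14000.0 / 164107
= 0.128 MPa

0.128 MPa


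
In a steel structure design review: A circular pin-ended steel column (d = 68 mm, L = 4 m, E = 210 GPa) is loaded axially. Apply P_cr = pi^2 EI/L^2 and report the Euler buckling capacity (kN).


I = pi * d^4 / 64 = 1049555.84 mm^4
L = 4000.0 mm
P_cr = pi^2 * E * I / L^2
= 9.8696 * 210000.0 * 1049555.84 / 4000.0^2
= 135957.95 N = 135.9579 kN

135.9579 kN


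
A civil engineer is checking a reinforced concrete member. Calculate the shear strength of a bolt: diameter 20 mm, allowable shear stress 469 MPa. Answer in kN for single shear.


A = pi * d^2 / 4 = pi * 20^2 / 4 = 314.1593 mm^2
V = f_v * A / 1000 = 469 * 314.1593 / 1000
= 147.3407 kN

147.3407 kN


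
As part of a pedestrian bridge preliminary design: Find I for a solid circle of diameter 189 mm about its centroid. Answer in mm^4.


r = d / 2 = 189 / 2 = 94.5 mm
I = pi * r^4 / 4 = pi * 94.5^4 / 4
= 62635004.85 mm^4

62635004.85 mm^4


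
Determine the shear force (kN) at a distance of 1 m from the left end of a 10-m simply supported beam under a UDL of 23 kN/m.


R_A = w * L / 2 = 23 * 10 / 2 = 115.0 kN
V(x) = R_A - w * x = 115.0 - 23 * 1
= 92.0 kN

92.0 kN


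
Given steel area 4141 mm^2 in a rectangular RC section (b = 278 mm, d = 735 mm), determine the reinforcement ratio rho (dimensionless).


rho = As / (b * d)
= 4141 / (278 * 735)
= 4141 / 204330
= 0.020266 (dimensionless)

0.020266 (dimensionless)


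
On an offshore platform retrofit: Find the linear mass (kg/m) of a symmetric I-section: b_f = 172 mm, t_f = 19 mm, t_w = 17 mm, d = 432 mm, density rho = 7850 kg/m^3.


A_flanges = 2 * 172 * 19 = 6536 mm^2
A_web = (432 - 2 * 19) * 17 = 6698 mm^2
A_total = 6536 + 6698 = 13234 mm^2 = 0.013234 m^2
Weight = rho * A = 7850 * 0.013234 = 103.8869 kg/m

103.8869 kg/m


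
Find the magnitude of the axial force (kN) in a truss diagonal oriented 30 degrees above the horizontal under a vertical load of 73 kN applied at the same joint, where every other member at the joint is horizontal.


At the joint, only the diagonal has a vertical component, so vertical equilibrium gives:
F * sin(30) = 73
F = 73 / sin(30)
= 73 / 0.5
= 146.0 kN

146.0 kN


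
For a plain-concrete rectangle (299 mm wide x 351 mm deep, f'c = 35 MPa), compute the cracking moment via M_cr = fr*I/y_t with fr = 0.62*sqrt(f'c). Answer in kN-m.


fr = 0.62 * sqrt(35) = 0.62 * 5.9161 = 3.668 MPa
I = 299 * 351^3 / 12 = 1077485145.75 mm^4
y_t = 175.5 mm
M_cr = fr * I / y_t = 3.668 * 1077485145.75 / 175.5 N-mm
= 22.5196 kN-m

22.5196 kN-m


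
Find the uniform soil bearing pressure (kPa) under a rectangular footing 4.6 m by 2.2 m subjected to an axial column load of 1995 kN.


A = 4.6 * 2.2 = 10.12 m^2
q = P / A = 1995 / 10.12
= 197.1344 kPa

197.1344 kPa


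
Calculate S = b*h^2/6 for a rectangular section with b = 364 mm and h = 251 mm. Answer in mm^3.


S = b * h^2 / 6
= 364 * 251^2 / 6
= 364 * 63001 / 6
= 3822060.67 mm^3

3822060.67 mm^3


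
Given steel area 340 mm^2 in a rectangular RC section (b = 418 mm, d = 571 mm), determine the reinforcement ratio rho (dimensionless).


rho = As / (b * d)
= 340 / (418 * 571)
= 340 / 238678
= 0.001425 (dimensionless)

0.001425 (dimensionless)


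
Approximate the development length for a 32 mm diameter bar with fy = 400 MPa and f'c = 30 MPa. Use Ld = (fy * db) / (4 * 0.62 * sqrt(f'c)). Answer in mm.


Ld = (fy * db) / (4 * 0.62 * sqrt(f'c))
= (400 * 32) / (4 * 0.62 * sqrt(30))
= 12800 / 13.5835
= 942.32 mm

942.32 mm


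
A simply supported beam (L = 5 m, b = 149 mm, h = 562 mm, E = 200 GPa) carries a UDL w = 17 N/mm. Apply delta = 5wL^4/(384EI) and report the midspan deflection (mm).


I = 149 * 562^3 / 12 = 2204012072.67 mm^4
L = 5000.0 mm, w = 17 N/mm, E = 200000.0 MPa
delta = 5 * w * L^4 / (384 * E * I)
= 5 * 17 * 5000.0^4 / (384 * 200000.0 * 2204012072.67)
= 0.3139 mm

0.3139 mm


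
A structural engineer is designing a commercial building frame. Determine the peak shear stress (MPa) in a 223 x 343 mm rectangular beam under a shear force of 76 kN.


A = b * h = 223 * 343 = 76489 mm^2
V = 76 kN = 76000.0 N
tau_max = 1.5 * V / A = 1.5 * 76000.0 / 76489
= 1.4904 MPa

1.4904 MPa


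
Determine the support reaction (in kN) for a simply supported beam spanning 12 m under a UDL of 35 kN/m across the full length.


Total load = w * L = 35 * 12 = 420 kN
By symmetry, each reaction R = total / 2 = 420 / 2 = 210.0 kN

210.0 kN


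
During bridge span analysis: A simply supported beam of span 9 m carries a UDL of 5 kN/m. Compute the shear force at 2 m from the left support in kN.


R_A = w * L / 2 = 5 * 9 / 2 = 22.5 kN
V(x) = R_A - w * x = 22.5 - 5 * 2
= 12.5 kN

12.5 kN


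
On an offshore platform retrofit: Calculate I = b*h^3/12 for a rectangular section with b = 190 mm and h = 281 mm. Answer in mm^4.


I = b * h^3 / 12
= 190 * 281^3 / 12
= 190 * 22188041 / 12
= 351310649.17 mm^4

351310649.17 mm^4


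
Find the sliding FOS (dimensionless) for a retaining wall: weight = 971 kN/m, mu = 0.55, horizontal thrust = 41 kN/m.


Resisting force = mu * W = 0.55 * 971 = 534.05 kN/m
FOS = Resisting / Driving = 534.05 / 41
= 13.0256 (dimensionless)

13.0256 (dimensionless)


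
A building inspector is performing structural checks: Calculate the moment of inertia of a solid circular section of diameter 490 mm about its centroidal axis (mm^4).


r = d / 2 = 490 / 2 = 245.0 mm
I = pi * r^4 / 4 = pi * 245.0^4 / 4
= 2829790073.59 mm^4

2829790073.59 mm^4


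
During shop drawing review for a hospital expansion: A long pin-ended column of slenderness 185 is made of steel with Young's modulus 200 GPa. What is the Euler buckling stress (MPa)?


sigma_cr = pi^2 * E / lambda^2
= 9.8696 * 200000.0 / 185^2
= 9.8696 * 200000.0 / 34225
= 57.6748 MPa

57.6748 MPa


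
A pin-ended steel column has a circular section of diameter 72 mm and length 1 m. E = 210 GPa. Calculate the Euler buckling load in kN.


I = pi * d^4 / 64 = 1319167.32 mm^4
L = 1000.0 mm
P_cr = pi^2 * E * I / L^2
= 9.8696 * 210000.0 * 1319167.32 / 1000.0^2
= 2734128.52 N = 2734.1285 kN

2734.1285 kN


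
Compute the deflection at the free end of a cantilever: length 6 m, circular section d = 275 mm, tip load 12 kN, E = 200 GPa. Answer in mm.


I = pi * d^4 / 64 = pi * 275^4 / 64 = 280737658.94 mm^4
L = 6000.0 mm, P = 12000.0 N, E = 200000.0 MPa
delta = P * L^3 / (3 * E * I)
= 12000.0 * 6000.0^3 / (3 * 200000.0 * 280737658.94)
= 15.388 mm

15.388 mm


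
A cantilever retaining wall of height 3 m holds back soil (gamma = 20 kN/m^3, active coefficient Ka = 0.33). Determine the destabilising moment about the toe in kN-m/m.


Pa = 0.5 * Ka * gamma * H^2
= 0.5 * 0.33 * 20 * 3^2
= 29.7 kN/m
Arm = H / 3 = 3 / 3 = 1.0 m
Mo = Pa * arm = Pa * H / 3 = 29.7 * 3 / 3 = 29.7 kN-m/m

29.7 kN-m/m


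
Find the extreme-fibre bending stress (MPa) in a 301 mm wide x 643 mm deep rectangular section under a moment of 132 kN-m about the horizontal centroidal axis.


I = b * h^3 / 12 = 301 * 643^3 / 12 = 6668346650.58 mm^4
y = h / 2 = 643 / 2 = 321.5 mm
M = 132 kN-m = 132000000.0 N-mm
sigma = M * y / I = 132000000.0 * 321.5 / 6668346650.58
= 6.36 MPa

6.36 MPa


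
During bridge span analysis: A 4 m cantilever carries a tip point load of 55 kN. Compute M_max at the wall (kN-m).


For a cantilever with a point load at the free end:
M_max = P * L = 55 * 4 = 220 kN-m

220 kN-m


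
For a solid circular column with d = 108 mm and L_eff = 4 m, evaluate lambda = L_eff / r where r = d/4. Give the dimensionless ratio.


Radius of gyration r = d / 4 = 108 / 4 = 27.0 mm
L_eff = 4000.0 mm
Slenderness ratio = L / r = 4000.0 / 27.0 = 148.15 (dimensionless)

148.15 (dimensionless)


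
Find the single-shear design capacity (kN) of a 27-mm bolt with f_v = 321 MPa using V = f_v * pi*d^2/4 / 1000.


A = pi * d^2 / 4 = pi * 27^2 / 4 = 572.5553 mm^2
V = f_v * A / 1000 = 321 * 572.5553 / 1000
= 183.7902 kN

183.7902 kN


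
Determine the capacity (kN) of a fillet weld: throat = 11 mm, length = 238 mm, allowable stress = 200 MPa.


Strength = throat * length * allowable stress
= 11 * 238 * 200 N
= 523600 N
= 523.6 kN

523.6 kN


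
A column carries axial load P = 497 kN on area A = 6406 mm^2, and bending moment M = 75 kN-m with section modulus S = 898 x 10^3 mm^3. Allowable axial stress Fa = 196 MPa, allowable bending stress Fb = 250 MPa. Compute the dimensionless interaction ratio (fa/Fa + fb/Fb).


f_a = P / A = 497000.0 / 6406 = 77.5835 MPa
f_b = M / S = 75000000.0 / 898000.0 = 83.5189 MPa
Ratio = f_a / Fa + f_b / Fb
= 77.5835 / 196 + 83.5189 / 250
= 0.7299 (dimensionless)

0.7299 (dimensionless)


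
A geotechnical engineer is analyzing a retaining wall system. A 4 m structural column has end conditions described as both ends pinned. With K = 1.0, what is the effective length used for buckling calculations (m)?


L_eff = K * L
= 1.0 * 4
= 4.0 m

4.0 m


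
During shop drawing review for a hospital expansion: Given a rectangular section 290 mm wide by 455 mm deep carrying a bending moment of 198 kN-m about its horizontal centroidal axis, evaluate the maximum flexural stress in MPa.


I = b * h^3 / 12 = 290 * 455^3 / 12 = 2276412395.83 mm^4
y = h / 2 = 455 / 2 = 227.5 mm
M = 198 kN-m = 198000000.0 N-mm
sigma = M * y / I = 198000000.0 * 227.5 / 2276412395.83
= 19.79 MPa

19.79 MPa


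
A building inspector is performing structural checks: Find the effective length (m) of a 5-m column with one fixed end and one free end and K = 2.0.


L_eff = K * L
= 2.0 * 5
= 10.0 m

10.0 m


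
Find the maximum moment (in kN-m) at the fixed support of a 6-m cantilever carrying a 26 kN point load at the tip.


For a cantilever with a point load at the free end:
M_max = P * L = 26 * 6 = 156 kN-m

156 kN-m


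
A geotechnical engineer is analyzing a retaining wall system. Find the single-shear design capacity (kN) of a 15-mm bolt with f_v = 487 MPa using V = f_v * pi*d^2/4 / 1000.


A = pi * d^2 / 4 = pi * 15^2 / 4 = 176.7146 mm^2
V = f_v * A / 1000 = 487 * 176.7146 / 1000
= 86.06 kN

86.06 kN


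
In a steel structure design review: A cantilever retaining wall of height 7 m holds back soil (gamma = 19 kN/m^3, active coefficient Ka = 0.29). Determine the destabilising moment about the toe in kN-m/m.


Pa = 0.5 * Ka * gamma * H^2
= 0.5 * 0.29 * 19 * 7^2
= 134.995 kN/m
Arm = H / 3 = 7 / 3 = 2.3333 m
Mo = Pa * arm = Pa * H / 3 = 134.995 * 7 / 3 = 314.9883 kN-m/m

314.9883 kN-m/m


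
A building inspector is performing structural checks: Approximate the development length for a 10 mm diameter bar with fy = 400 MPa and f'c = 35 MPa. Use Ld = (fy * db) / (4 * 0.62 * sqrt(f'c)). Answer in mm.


Ld = (fy * db) / (4 * 0.62 * sqrt(f'c))
= (400 * 10) / (4 * 0.62 * sqrt(35))
= 4000 / 14.6719
= 272.63 mm

272.63 mm


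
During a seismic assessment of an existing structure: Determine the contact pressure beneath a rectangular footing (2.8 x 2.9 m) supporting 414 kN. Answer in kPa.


A = 2.8 * 2.9 = 8.12 m^2
q = P / A = 414 / 8.12
= 50.9852 kPa

50.9852 kPa


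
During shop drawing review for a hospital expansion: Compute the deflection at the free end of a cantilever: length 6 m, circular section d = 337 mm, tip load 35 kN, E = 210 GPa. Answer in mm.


I = pi * d^4 / 64 = pi * 337^4 / 64 = 633125057.57 mm^4
L = 6000.0 mm, P = 35000.0 N, E = 210000.0 MPa
delta = P * L^3 / (3 * E * I)
= 35000.0 * 6000.0^3 / (3 * 210000.0 * 633125057.57)
= 18.9536 mm

18.9536 mm


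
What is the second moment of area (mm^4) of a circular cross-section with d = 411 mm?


r = d / 2 = 411 / 2 = 205.5 mm
I = pi * r^4 / 4 = pi * 205.5^4 / 4
= 1400674384.04 mm^4

1400674384.04 mm^4


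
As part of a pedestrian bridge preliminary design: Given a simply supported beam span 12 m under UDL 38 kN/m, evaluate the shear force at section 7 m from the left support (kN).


R_A = w * L / 2 = 38 * 12 / 2 = 228.0 kN
V(x) = R_A - w * x = 228.0 - 38 * 7
= -38.0 kN

-38.0 kN


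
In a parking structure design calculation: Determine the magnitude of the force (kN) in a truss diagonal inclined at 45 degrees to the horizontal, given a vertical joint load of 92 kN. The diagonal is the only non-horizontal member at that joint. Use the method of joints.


At the joint, only the diagonal has a vertical component, so vertical equilibrium gives:
F * sin(45) = 92
F = 92 / sin(45)
= 92 / 0.707107
= 130.11 kN

130.11 kN


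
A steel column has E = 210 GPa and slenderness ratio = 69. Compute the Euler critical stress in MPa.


sigma_cr = pi^2 * E / lambda^2
= 9.8696 * 210000.0 / 69^2
= 9.8696 * 210000.0 / 4761
= 435.3323 MPa

435.3323 MPa


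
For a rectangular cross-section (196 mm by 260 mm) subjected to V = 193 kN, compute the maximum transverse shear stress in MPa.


A = b * h = 196 * 260 = 50960 mm^2
V = 193 kN = 193000.0 N
tau_max = 1.5 * V / A = 1.5 * 193000.0 / 50960
= 5.6809 MPa

5.6809 MPa


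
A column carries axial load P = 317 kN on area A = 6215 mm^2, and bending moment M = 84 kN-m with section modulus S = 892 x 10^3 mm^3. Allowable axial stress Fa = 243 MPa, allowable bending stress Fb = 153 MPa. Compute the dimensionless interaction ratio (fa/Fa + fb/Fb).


f_a = P / A = 317000.0 / 6215 = 51.0056 MPa
f_b = M / S = 84000000.0 / 892000.0 = 94.1704 MPa
Ratio = f_a / Fa + f_b / Fb
= 51.0056 / 243 + 94.1704 / 153
= 0.8254 (dimensionless)

0.8254 (dimensionless)


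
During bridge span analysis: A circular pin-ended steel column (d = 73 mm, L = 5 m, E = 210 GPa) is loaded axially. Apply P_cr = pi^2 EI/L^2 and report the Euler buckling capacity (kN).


I = pi * d^4 / 64 = 1393995.4 mm^4
L = 5000.0 mm
P_cr = pi^2 * E * I / L^2
= 9.8696 * 210000.0 * 1393995.4 / 5000.0^2
= 115568.74 N = 115.5687 kN

115.5687 kN


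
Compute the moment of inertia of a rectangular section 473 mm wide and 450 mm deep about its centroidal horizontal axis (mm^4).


I = b * h^3 / 12
= 473 * 450^3 / 12
= 473 * 91125000 / 12
= 3591843750.0 mm^4

3591843750.0 mm^4


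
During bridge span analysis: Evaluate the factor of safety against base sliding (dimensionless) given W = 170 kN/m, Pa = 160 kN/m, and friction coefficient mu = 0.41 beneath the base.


Resisting force = mu * W = 0.41 * 170 = 69.7 kN/m
FOS = Resisting / Driving = 69.7 / 160
= 0.4356 (dimensionless)

0.4356 (dimensionless)


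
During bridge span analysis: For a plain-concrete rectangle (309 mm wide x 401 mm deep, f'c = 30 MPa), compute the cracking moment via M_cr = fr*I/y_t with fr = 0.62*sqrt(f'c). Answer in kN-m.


fr = 0.62 * sqrt(30) = 0.62 * 5.4772 = 3.3959 MPa
I = 309 * 401^3 / 12 = 1660390925.75 mm^4
y_t = 200.5 mm
M_cr = fr * I / y_t = 3.3959 * 1660390925.75 / 200.5 N-mm
= 28.1221 kN-m

28.1221 kN-m


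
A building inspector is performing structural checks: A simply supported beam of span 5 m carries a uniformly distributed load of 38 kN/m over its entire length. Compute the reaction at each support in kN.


Total load = w * L = 38 * 5 = 190 kN
By symmetry, each reaction R = total / 2 = 190 / 2 = 95.0 kN

95.0 kN
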